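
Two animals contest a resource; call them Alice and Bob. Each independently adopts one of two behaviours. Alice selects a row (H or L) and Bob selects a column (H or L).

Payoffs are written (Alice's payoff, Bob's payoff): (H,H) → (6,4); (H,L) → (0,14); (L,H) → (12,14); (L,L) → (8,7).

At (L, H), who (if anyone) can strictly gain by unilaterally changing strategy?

Neither

Alice at (L, H) earns 12; deviating to H yields 6 — not better.
Bob earns 14; deviating to L yields 7 — not better.
Neither player can strictly improve; the profile is a Nash equilibrium.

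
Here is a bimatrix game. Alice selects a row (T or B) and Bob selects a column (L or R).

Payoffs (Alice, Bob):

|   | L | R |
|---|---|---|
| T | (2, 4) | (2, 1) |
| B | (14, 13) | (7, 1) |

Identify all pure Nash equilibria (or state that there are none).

(B, L)

(T, L): Alice prefers B (14 > 2) — not an equilibrium.
(T, R): Alice prefers B (7 > 2); Bob prefers L (4 > 1) — not an equilibrium.
(B, L): Alice gets 14 ≥ 2 from T, and Bob gets 13 ≥ 1 from R — Nash equilibrium.
(B, R): Bob prefers L (13 > 1) — not an equilibrium.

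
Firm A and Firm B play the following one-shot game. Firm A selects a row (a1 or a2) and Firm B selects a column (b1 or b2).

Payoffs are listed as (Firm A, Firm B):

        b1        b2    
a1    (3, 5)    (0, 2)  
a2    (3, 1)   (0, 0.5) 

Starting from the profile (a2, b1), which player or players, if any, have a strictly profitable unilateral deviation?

Firm A at (a2, b1) earns 3; deviating to a1 yields 3 — not better.
Firm B earns 1; deviating to b2 yields 0.5 — not better.
Neither player can strictly improve; the profile is a Nash equilibrium.

Neither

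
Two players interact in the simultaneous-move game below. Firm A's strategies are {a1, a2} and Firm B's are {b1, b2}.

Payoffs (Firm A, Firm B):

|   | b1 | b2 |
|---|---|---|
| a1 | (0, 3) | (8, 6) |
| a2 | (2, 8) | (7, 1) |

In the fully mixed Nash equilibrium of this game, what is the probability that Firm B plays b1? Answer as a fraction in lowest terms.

1/3

Let q be the probability that Firm B plays b1. In a completely mixed equilibrium, Firm A must be indifferent between a1 and a2.
Firm A's expected payoff from a1 is 8(1−q); from a2 it is 2q + 7(1−q).
Setting these equal: −8q + 8 = −5q + 7, so q = 1/3.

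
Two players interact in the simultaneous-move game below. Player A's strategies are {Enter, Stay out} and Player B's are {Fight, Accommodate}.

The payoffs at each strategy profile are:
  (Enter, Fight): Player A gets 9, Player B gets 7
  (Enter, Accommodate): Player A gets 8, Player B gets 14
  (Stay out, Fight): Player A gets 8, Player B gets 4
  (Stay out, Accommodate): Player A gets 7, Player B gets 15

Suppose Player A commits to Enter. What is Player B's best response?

Accommodate

Against Enter, Player B earns 7 from Fight and 14 from Accommodate.
So Accommodate is the best response.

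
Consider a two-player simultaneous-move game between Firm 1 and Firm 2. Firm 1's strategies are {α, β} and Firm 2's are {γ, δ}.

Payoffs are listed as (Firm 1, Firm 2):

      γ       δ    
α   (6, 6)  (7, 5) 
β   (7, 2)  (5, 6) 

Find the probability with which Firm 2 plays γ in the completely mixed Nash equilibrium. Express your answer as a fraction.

2/3

Let c be the probability that Firm 2 plays γ. In a completely mixed equilibrium, Firm 1 must be indifferent between α and β.
Firm 1's expected payoff from α is 6c + 7(1−c); from β it is 7c + 5(1−c).
Setting these equal: −c + 7 = 2c + 5, so c = 2/3.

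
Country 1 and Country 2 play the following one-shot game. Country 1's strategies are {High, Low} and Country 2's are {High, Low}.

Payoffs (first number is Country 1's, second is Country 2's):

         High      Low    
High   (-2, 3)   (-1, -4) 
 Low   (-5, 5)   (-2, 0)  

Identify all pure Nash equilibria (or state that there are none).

(High, High)

(High, High): Country 1 gets -2 ≥ -5 from Low, and Country 2 gets 3 ≥ -4 from Low — Nash equilibrium.
(High, Low): Country 2 prefers High (3 > -4) — not an equilibrium.
(Low, High): Country 1 prefers High (-2 > -5) — not an equilibrium.
(Low, Low): Country 1 prefers High (-1 > -2); Country 2 prefers High (5 > 0) — not an equilibrium.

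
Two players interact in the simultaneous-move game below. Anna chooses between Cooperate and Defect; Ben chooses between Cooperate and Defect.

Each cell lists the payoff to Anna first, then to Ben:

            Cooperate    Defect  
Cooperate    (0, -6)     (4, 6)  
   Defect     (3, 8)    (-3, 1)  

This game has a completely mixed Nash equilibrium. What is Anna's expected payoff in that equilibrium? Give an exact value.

First find y, the probability Ben plays Cooperate, from Anna's indifference between Cooperate and Defect: 4(1−y) = 3y − 3(1−y), giving y = 7/10.
Since Anna is indifferent in equilibrium, Anna's expected payoff equals the payoff from either row against (7/10, 3/10). Using Cooperate: 4(3/10) = 6/5.

6/5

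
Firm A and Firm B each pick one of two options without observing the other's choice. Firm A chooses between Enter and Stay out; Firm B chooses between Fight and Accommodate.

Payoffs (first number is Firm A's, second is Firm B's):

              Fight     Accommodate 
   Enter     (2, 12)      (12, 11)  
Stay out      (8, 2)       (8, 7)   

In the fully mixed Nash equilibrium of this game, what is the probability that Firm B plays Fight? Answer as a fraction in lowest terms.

2/5

Let c be the probability that Firm B plays Fight. In a completely mixed equilibrium, Firm A must be indifferent between Enter and Stay out.
Firm A's expected payoff from Enter is 2c + 12(1−c); from Stay out it is 8c + 8(1−c).
Setting these equal: −10c + 12 = 8, so c = 2/5.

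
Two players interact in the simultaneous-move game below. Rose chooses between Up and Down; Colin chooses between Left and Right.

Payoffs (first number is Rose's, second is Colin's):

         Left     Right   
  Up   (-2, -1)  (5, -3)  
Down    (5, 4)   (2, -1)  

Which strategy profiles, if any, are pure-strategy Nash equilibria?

(Down, Left)

(Up, Left): Rose prefers Down (5 > -2) — not an equilibrium.
(Up, Right): Colin prefers Left (-1 > -3) — not an equilibrium.
(Down, Left): Rose gets 5 ≥ -2 from Up, and Colin gets 4 ≥ -1 from Right — Nash equilibrium.
(Down, Right): Rose prefers Up (5 > 2); Colin prefers Left (4 > -1) — not an equilibrium.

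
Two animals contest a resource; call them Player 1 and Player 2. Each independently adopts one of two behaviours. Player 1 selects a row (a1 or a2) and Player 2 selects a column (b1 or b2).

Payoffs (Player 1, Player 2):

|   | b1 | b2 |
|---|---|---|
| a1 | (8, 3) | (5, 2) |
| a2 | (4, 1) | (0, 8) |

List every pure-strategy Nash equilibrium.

(a1, b1): Player 1 gets 8 ≥ 4 from a2, and Player 2 gets 3 ≥ 2 from b2 — Nash equilibrium.
(a1, b2): Player 2 prefers b1 (3 > 2) — not an equilibrium.
(a2, b1): Player 1 prefers a1 (8 > 4); Player 2 prefers b2 (8 > 1) — not an equilibrium.
(a2, b2): Player 1 prefers a1 (5 > 0) — not an equilibrium.

(a1, b1)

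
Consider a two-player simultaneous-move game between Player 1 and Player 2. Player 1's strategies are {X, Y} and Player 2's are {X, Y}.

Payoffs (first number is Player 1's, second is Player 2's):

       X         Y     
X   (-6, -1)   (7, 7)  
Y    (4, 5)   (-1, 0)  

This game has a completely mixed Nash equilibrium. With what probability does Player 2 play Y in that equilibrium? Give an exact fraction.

Let c be the probability that Player 2 plays X. In a completely mixed equilibrium, Player 1 must be indifferent between X and Y.
Player 1's expected payoff from X is −6c + 7(1−c); from Y it is 4c − (1−c).
Setting these equal: −13c + 7 = 5c − 1, so c = 4/9.
Therefore Player 2 plays Y with probability 1 − 4/9 = 5/9.

5/9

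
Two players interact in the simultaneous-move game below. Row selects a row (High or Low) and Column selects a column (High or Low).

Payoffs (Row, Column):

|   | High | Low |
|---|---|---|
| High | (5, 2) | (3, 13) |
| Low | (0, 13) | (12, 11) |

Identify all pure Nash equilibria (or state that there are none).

(High, High): Column prefers Low (13 > 2) — not an equilibrium.
(High, Low): Row prefers Low (12 > 3) — not an equilibrium.
(Low, High): Row prefers High (5 > 0) — not an equilibrium.
(Low, Low): Column prefers High (13 > 11) — not an equilibrium.

none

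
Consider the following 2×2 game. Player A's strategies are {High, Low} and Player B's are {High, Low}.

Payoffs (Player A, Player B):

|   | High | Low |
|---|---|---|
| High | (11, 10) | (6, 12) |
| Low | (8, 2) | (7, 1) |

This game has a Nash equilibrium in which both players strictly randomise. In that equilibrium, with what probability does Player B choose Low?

3/4

Let c be the probability that Player B plays High. In a completely mixed equilibrium, Player A must be indifferent between High and Low.
Player A's expected payoff from High is 11c + 6(1−c); from Low it is 8c + 7(1−c).
Setting these equal: 5c + 6 = c + 7, so c = 1/4.
Therefore Player B plays Low with probability 1 − 1/4 = 3/4.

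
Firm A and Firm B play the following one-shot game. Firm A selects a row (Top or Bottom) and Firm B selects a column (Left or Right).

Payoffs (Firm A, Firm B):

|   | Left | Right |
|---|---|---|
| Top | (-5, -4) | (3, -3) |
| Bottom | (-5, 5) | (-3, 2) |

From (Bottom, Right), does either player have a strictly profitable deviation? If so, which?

Both

Firm A at (Bottom, Right) earns -3; deviating to Top yields 3 — a strict improvement.
Firm B earns 2; deviating to Left yields 5 — a strict improvement.
Both Firm A and Firm B have strictly profitable deviations.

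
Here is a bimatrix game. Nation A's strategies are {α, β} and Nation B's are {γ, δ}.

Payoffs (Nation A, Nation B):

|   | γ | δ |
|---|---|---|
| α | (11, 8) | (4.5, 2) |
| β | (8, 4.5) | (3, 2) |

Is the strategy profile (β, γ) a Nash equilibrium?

At (β, γ), Nation A earns 8; switching to α would give 11, so Nation A would deviate.
Nation B earns 4.5; switching to δ would give 2, so Nation B has no profitable deviation.
Since at least one player can profitably deviate, this is not a Nash equilibrium.

No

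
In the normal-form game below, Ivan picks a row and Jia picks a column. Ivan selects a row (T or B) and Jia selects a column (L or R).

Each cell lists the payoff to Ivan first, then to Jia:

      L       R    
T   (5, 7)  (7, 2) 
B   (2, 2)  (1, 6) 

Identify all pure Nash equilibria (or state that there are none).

(T, L)

(T, L): Ivan gets 5 ≥ 2 from B, and Jia gets 7 ≥ 2 from R — Nash equilibrium.
(T, R): Jia prefers L (7 > 2) — not an equilibrium.
(B, L): Ivan prefers T (5 > 2); Jia prefers R (6 > 2) — not an equilibrium.
(B, R): Ivan prefers T (7 > 1) — not an equilibrium.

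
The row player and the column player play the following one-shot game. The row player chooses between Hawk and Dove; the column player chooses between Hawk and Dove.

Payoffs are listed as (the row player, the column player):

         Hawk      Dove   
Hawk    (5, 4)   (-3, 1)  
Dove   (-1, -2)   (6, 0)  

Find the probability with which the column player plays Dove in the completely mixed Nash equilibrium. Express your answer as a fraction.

Let y be the probability that the column player plays Hawk. In a completely mixed equilibrium, the row player must be indifferent between Hawk and Dove.
The row player's expected payoff from Hawk is 5y − 3(1−y); from Dove it is −y + 6(1−y).
Setting these equal: 8y − 3 = −7y + 6, so y = 3/5.
Therefore the column player plays Dove with probability 1 − 3/5 = 2/5.

2/5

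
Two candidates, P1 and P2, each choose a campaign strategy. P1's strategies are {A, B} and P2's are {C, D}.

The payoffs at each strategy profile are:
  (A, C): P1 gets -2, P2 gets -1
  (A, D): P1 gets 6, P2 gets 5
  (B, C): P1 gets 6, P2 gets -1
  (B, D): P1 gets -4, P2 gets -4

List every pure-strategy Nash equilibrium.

(A, C): P1 prefers B (6 > -2); P2 prefers D (5 > -1) — not an equilibrium.
(A, D): P1 gets 6 ≥ -4 from B, and P2 gets 5 ≥ -1 from C — Nash equilibrium.
(B, C): P1 gets 6 ≥ -2 from A, and P2 gets -1 ≥ -4 from D — Nash equilibrium.
(B, D): P1 prefers A (6 > -4); P2 prefers C (-1 > -4) — not an equilibrium.

(A, D) and (B, C)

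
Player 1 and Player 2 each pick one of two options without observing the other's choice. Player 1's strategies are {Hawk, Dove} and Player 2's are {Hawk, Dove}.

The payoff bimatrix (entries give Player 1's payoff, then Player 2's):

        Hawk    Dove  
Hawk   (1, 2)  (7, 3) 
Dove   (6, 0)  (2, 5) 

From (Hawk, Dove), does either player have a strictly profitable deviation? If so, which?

Player 1 at (Hawk, Dove) earns 7; deviating to Dove yields 2 — not better.
Player 2 earns 3; deviating to Hawk yields 2 — not better.
Neither player can strictly improve; the profile is a Nash equilibrium.

Neither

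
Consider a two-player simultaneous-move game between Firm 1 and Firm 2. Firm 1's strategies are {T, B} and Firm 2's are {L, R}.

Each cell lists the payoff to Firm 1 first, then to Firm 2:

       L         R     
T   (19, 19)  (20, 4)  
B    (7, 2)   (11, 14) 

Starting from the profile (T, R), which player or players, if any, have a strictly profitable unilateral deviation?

Firm 1 at (T, R) earns 20; deviating to B yields 11 — not better.
Firm 2 earns 4; deviating to L yields 19 — a strict improvement.
Only Firm 2 has a strictly profitable deviation.

Firm 2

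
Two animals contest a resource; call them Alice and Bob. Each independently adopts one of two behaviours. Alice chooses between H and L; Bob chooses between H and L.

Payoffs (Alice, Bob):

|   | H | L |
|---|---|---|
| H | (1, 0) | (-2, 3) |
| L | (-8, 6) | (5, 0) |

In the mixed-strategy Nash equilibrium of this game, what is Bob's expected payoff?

First find p, the probability Alice plays H, from Bob's indifference between H and L: 6(1−p) = 3p, giving p = 2/3.
Since Bob is indifferent in equilibrium, Bob's expected payoff equals the payoff from either column against (2/3, 1/3). Using H: 6(1/3) = 2.

2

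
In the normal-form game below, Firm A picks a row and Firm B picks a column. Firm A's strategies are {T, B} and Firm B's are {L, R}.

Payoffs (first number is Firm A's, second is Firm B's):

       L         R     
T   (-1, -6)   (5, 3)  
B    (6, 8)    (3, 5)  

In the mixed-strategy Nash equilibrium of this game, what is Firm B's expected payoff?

9/2

First find p, the probability Firm A plays T, from Firm B's indifference between L and R: −6p + 8(1−p) = 3p + 5(1−p), giving p = 1/4.
Since Firm B is indifferent in equilibrium, Firm B's expected payoff equals the payoff from either column against (1/4, 3/4). Using L: −6(1/4) + 8(3/4) = 9/2.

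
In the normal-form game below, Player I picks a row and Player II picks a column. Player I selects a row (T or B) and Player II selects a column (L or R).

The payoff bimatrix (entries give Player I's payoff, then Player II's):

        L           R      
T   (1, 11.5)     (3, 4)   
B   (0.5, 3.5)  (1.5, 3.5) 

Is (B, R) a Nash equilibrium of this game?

At (B, R), Player I earns 1.5; switching to T would give 3, so Player I would deviate.
Player II earns 3.5; switching to L would give 3.5, so Player II has no profitable deviation.
Since at least one player can profitably deviate, this is not a Nash equilibrium.

No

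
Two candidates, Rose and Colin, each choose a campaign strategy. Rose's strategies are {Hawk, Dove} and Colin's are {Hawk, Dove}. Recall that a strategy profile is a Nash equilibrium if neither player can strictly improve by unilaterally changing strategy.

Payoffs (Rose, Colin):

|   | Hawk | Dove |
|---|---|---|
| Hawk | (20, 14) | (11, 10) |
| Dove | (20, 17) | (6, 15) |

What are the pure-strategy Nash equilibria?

(Hawk, Hawk): Rose gets 20 ≥ 20 from Dove, and Colin gets 14 ≥ 10 from Dove — Nash equilibrium.
(Hawk, Dove): Colin prefers Hawk (14 > 10) — not an equilibrium.
(Dove, Hawk): Rose gets 20 ≥ 20 from Hawk, and Colin gets 17 ≥ 15 from Dove — Nash equilibrium.
(Dove, Dove): Rose prefers Hawk (11 > 6); Colin prefers Hawk (17 > 15) — not an equilibrium.

(Hawk, Hawk) and (Dove, Hawk)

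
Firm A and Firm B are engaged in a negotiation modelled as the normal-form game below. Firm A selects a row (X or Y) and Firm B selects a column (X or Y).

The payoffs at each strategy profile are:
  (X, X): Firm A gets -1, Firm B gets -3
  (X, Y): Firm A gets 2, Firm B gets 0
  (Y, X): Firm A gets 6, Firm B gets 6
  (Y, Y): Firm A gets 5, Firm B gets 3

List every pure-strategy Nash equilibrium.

(X, X): Firm A prefers Y (6 > -1); Firm B prefers Y (0 > -3) — not an equilibrium.
(X, Y): Firm A prefers Y (5 > 2) — not an equilibrium.
(Y, X): Firm A gets 6 ≥ -1 from X, and Firm B gets 6 ≥ 3 from Y — Nash equilibrium.
(Y, Y): Firm B prefers X (6 > 3) — not an equilibrium.

(Y, X)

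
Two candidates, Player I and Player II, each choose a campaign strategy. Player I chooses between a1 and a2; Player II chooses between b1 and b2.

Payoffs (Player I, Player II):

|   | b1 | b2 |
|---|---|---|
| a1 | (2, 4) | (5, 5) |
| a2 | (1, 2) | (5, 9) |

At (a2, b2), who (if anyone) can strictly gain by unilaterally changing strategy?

Player I at (a2, b2) earns 5; deviating to a1 yields 5 — not better.
Player II earns 9; deviating to b1 yields 2 — not better.
Neither player can strictly improve; the profile is a Nash equilibrium.

Neither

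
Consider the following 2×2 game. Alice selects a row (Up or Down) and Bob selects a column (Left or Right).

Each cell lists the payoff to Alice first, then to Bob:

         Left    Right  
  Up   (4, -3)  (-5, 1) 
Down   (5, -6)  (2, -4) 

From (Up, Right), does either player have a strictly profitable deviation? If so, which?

Alice

Alice at (Up, Right) earns -5; deviating to Down yields 2 — a strict improvement.
Bob earns 1; deviating to Left yields -3 — not better.
Only Alice has a strictly profitable deviation.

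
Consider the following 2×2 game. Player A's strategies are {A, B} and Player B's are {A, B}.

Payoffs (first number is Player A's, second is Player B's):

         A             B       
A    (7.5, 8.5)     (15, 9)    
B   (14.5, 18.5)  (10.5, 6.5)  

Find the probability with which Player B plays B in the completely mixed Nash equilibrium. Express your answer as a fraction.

14/23

Let y be the probability that Player B plays A. In a completely mixed equilibrium, Player A must be indifferent between A and B.
Player A's expected payoff from A is 7.5y + 15(1−y); from B it is 14.5y + 10.5(1−y).
Setting these equal: −7.5y + 15 = 4y + 10.5, so y = 9/23.
Therefore Player B plays B with probability 1 − 9/23 = 14/23.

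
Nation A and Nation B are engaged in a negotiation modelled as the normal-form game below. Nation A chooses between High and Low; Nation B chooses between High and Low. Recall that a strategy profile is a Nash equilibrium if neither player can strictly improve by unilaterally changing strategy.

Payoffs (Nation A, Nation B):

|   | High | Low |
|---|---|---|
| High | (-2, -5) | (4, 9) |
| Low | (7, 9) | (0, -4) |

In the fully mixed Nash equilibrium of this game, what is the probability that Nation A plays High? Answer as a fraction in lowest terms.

Let r be the probability that Nation A plays High. In a completely mixed equilibrium, Nation B must be indifferent between High and Low.
Nation B's expected payoff from High is −5r + 9(1−r); from Low it is 9r − 4(1−r).
Setting these equal: −14r + 9 = 13r − 4, so r = 13/27.

13/27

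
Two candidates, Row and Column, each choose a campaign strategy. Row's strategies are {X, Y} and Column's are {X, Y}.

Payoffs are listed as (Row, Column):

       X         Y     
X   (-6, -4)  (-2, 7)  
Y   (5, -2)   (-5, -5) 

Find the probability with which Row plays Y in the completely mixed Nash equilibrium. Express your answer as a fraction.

Let p be the probability that Row plays X. In a completely mixed equilibrium, Column must be indifferent between X and Y.
Column's expected payoff from X is −4p − 2(1−p); from Y it is 7p − 5(1−p).
Setting these equal: −2p − 2 = 12p − 5, so p = 3/14.
Therefore Row plays Y with probability 1 − 3/14 = 11/14.

11/14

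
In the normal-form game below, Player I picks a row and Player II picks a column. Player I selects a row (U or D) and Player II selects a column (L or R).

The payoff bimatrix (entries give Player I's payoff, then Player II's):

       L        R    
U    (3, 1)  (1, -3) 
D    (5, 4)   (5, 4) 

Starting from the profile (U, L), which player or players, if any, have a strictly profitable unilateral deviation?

Player I

Player I at (U, L) earns 3; deviating to D yields 5 — a strict improvement.
Player II earns 1; deviating to R yields -3 — not better.
Only Player I has a strictly profitable deviation.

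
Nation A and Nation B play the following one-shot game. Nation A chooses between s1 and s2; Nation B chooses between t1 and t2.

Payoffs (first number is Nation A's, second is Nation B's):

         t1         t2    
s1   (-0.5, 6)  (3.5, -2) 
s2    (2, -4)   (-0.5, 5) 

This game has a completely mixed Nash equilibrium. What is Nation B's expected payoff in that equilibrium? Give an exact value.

First find p, the probability Nation A plays s1, from Nation B's indifference between t1 and t2: 6p − 4(1−p) = −2p + 5(1−p), giving p = 9/17.
Since Nation B is indifferent in equilibrium, Nation B's expected payoff equals the payoff from either column against (9/17, 8/17). Using t1: 6(9/17) − 4(8/17) = 22/17.

22/17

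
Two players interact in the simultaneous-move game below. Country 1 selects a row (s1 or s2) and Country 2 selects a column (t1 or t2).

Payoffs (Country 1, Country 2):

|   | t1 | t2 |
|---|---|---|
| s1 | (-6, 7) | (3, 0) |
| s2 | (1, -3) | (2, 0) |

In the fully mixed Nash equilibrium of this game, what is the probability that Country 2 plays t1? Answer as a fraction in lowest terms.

Let y be the probability that Country 2 plays t1. In a completely mixed equilibrium, Country 1 must be indifferent between s1 and s2.
Country 1's expected payoff from s1 is −6y + 3(1−y); from s2 it is y + 2(1−y).
Setting these equal: −9y + 3 = −y + 2, so y = 1/8.

1/8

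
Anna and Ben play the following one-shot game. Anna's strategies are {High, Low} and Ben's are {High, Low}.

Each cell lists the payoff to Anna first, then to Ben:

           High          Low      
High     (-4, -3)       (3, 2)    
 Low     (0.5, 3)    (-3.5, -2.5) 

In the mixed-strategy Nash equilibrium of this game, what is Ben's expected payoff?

-1/7

First find x, the probability Anna plays High, from Ben's indifference between High and Low: −3x + 3(1−x) = 2x − 2.5(1−x), giving x = 11/21.
Since Ben is indifferent in equilibrium, Ben's expected payoff equals the payoff from either column against (11/21, 10/21). Using High: −3(11/21) + 3(10/21) = -1/7.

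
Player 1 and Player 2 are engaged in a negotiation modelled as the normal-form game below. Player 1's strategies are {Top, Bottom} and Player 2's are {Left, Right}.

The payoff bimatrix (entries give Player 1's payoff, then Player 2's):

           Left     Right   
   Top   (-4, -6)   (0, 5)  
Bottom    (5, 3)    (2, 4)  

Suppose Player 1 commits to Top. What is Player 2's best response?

Right

Against Top, Player 2 earns -6 from Left and 5 from Right.
So Right is the best response.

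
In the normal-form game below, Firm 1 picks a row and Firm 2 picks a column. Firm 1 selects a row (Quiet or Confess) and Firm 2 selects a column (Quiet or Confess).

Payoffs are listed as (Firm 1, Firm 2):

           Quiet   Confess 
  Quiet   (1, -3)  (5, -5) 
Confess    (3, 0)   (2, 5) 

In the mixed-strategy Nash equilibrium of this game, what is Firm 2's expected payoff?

-15/7

First find p, the probability Firm 1 plays Quiet, from Firm 2's indifference between Quiet and Confess: −3p = −5p + 5(1−p), giving p = 5/7.
Since Firm 2 is indifferent in equilibrium, Firm 2's expected payoff equals the payoff from either column against (5/7, 2/7). Using Quiet: −3(5/7) = -15/7.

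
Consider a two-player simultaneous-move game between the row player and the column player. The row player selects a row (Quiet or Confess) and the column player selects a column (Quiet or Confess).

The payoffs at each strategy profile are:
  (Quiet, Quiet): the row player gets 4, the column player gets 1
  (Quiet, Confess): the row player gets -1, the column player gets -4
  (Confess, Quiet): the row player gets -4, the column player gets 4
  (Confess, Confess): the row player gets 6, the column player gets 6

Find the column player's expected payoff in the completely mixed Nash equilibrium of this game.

First find p, the probability the row player plays Quiet, from the column player's indifference between Quiet and Confess: p + 4(1−p) = −4p + 6(1−p), giving p = 2/7.
Since the column player is indifferent in equilibrium, the column player's expected payoff equals the payoff from either column against (2/7, 5/7). Using Quiet: (2/7) + 4(5/7) = 22/7.

22/7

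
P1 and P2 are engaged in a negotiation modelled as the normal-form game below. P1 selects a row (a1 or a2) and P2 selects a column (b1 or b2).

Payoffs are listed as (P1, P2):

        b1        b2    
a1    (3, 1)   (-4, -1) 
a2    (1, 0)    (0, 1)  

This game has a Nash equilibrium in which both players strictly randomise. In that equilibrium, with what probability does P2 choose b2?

1/3

Let y be the probability that P2 plays b1. In a completely mixed equilibrium, P1 must be indifferent between a1 and a2.
P1's expected payoff from a1 is 3y − 4(1−y); from a2 it is y.
Setting these equal: 7y − 4 = y, so y = 2/3.
Therefore P2 plays b2 with probability 1 − 2/3 = 1/3.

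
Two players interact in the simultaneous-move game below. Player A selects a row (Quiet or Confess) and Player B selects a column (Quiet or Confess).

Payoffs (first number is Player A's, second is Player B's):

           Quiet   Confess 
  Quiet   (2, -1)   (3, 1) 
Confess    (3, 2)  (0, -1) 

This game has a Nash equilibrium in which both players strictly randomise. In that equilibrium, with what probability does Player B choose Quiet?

Let y be the probability that Player B plays Quiet. In a completely mixed equilibrium, Player A must be indifferent between Quiet and Confess.
Player A's expected payoff from Quiet is 2y + 3(1−y); from Confess it is 3y.
Setting these equal: −y + 3 = 3y, so y = 3/4.

3/4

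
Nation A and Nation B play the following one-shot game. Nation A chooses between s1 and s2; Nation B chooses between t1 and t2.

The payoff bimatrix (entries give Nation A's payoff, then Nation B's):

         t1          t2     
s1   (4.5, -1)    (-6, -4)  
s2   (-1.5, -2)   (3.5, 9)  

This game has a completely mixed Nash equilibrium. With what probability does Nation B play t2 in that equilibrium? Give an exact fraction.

Let q be the probability that Nation B plays t1. In a completely mixed equilibrium, Nation A must be indifferent between s1 and s2.
Nation A's expected payoff from s1 is 4.5q − 6(1−q); from s2 it is −1.5q + 3.5(1−q).
Setting these equal: 10.5q − 6 = −5q + 3.5, so q = 19/31.
Therefore Nation B plays t2 with probability 1 − 19/31 = 12/31.

12/31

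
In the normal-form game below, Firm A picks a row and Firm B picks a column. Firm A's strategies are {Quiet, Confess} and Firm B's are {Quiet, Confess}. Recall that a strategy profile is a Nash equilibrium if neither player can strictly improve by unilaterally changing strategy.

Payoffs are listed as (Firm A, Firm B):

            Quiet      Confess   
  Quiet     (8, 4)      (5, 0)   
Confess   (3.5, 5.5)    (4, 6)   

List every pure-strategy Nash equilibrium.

(Quiet, Quiet): Firm A gets 8 ≥ 3.5 from Confess, and Firm B gets 4 ≥ 0 from Confess — Nash equilibrium.
(Quiet, Confess): Firm B prefers Quiet (4 > 0) — not an equilibrium.
(Confess, Quiet): Firm A prefers Quiet (8 > 3.5); Firm B prefers Confess (6 > 5.5) — not an equilibrium.
(Confess, Confess): Firm A prefers Quiet (5 > 4) — not an equilibrium.

(Quiet, Quiet)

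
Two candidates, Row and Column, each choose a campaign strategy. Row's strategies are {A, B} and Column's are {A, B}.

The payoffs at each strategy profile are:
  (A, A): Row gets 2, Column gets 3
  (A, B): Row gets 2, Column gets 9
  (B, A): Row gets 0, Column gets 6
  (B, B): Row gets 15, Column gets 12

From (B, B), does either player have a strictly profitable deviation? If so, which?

Row at (B, B) earns 15; deviating to A yields 2 — not better.
Column earns 12; deviating to A yields 6 — not better.
Neither player can strictly improve; the profile is a Nash equilibrium.

Neither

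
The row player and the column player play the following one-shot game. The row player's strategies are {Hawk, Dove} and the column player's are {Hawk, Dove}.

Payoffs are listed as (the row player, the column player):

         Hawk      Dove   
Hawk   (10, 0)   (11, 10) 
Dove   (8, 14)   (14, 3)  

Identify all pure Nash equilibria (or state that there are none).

none

(Hawk, Hawk): the column player prefers Dove (10 > 0) — not an equilibrium.
(Hawk, Dove): the row player prefers Dove (14 > 11) — not an equilibrium.
(Dove, Hawk): the row player prefers Hawk (10 > 8) — not an equilibrium.
(Dove, Dove): the column player prefers Hawk (14 > 3) — not an equilibrium.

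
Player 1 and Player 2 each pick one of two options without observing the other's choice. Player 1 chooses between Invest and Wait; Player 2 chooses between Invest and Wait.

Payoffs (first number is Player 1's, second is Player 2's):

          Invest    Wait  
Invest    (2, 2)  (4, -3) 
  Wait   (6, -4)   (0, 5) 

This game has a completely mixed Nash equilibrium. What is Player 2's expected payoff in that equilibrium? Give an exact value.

First find p, the probability Player 1 plays Invest, from Player 2's indifference between Invest and Wait: 2p − 4(1−p) = −3p + 5(1−p), giving p = 9/14.
Since Player 2 is indifferent in equilibrium, Player 2's expected payoff equals the payoff from either column against (9/14, 5/14). Using Invest: 2(9/14) − 4(5/14) = -1/7.

-1/7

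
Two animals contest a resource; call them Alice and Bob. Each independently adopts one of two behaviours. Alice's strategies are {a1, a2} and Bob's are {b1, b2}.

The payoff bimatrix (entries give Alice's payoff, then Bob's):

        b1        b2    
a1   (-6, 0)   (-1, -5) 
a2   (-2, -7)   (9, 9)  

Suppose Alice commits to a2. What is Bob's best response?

b2

Against a2, Bob earns -7 from b1 and 9 from b2.
So b2 is the best response.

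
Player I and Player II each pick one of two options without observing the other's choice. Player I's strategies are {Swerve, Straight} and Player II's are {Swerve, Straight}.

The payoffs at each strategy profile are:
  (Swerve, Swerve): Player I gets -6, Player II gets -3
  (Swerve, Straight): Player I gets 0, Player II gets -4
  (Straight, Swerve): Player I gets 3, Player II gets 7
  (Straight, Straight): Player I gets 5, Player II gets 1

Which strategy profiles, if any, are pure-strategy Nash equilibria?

(Swerve, Swerve): Player I prefers Straight (3 > -6) — not an equilibrium.
(Swerve, Straight): Player I prefers Straight (5 > 0); Player II prefers Swerve (-3 > -4) — not an equilibrium.
(Straight, Swerve): Player I gets 3 ≥ -6 from Swerve, and Player II gets 7 ≥ 1 from Straight — Nash equilibrium.
(Straight, Straight): Player II prefers Swerve (7 > 1) — not an equilibrium.

(Straight, Swerve)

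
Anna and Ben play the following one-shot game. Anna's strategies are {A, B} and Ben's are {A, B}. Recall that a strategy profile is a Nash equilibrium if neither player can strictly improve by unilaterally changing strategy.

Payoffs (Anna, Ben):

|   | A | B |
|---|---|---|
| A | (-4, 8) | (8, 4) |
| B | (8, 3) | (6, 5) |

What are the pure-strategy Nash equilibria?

(A, A): Anna prefers B (8 > -4) — not an equilibrium.
(A, B): Ben prefers A (8 > 4) — not an equilibrium.
(B, A): Ben prefers B (5 > 3) — not an equilibrium.
(B, B): Anna prefers A (8 > 6) — not an equilibrium.

none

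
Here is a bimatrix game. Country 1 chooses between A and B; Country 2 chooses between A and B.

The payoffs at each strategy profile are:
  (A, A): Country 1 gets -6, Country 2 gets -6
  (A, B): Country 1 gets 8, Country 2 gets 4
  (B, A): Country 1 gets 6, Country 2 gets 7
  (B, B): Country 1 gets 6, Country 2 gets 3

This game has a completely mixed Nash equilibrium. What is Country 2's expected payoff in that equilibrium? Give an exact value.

23/7

First find x, the probability Country 1 plays A, from Country 2's indifference between A and B: −6x + 7(1−x) = 4x + 3(1−x), giving x = 2/7.
Since Country 2 is indifferent in equilibrium, Country 2's expected payoff equals the payoff from either column against (2/7, 5/7). Using A: −6(2/7) + 7(5/7) = 23/7.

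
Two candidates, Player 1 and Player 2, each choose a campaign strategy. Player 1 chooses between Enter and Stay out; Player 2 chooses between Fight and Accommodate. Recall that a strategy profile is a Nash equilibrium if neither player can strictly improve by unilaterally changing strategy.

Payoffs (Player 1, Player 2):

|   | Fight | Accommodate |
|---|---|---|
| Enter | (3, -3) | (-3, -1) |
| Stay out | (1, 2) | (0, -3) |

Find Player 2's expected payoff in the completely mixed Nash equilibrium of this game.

First find x, the probability Player 1 plays Enter, from Player 2's indifference between Fight and Accommodate: −3x + 2(1−x) = −x − 3(1−x), giving x = 5/7.
Since Player 2 is indifferent in equilibrium, Player 2's expected payoff equals the payoff from either column against (5/7, 2/7). Using Fight: −3(5/7) + 2(2/7) = -11/7.

-11/7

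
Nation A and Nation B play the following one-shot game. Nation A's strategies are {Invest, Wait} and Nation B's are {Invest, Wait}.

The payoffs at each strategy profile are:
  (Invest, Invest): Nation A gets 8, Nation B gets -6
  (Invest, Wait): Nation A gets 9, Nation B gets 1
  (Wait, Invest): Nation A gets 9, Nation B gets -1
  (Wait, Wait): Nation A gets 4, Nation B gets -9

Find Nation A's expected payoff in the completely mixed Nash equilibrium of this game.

First find y, the probability Nation B plays Invest, from Nation A's indifference between Invest and Wait: 8y + 9(1−y) = 9y + 4(1−y), giving y = 5/6.
Since Nation A is indifferent in equilibrium, Nation A's expected payoff equals the payoff from either row against (5/6, 1/6). Using Invest: 8(5/6) + 9(1/6) = 49/6.

49/6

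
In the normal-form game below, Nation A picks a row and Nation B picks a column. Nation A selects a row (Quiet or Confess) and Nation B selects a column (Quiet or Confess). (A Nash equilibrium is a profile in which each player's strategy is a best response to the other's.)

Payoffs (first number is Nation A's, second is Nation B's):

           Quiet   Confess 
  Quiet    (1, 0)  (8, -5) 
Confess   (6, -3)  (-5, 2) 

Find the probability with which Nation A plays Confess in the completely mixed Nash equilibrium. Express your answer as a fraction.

Let r be the probability that Nation A plays Quiet. In a completely mixed equilibrium, Nation B must be indifferent between Quiet and Confess.
Nation B's expected payoff from Quiet is −3(1−r); from Confess it is −5r + 2(1−r).
Setting these equal: 3r − 3 = −7r + 2, so r = 1/2.
Therefore Nation A plays Confess with probability 1 − 1/2 = 1/2.

1/2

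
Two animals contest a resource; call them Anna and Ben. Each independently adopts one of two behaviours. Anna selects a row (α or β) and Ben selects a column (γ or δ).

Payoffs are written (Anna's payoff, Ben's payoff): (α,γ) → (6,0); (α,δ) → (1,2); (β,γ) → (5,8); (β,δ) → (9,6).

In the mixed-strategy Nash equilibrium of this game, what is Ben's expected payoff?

First find p, the probability Anna plays α, from Ben's indifference between γ and δ: 8(1−p) = 2p + 6(1−p), giving p = 1/2.
Since Ben is indifferent in equilibrium, Ben's expected payoff equals the payoff from either column against (1/2, 1/2). Using γ: 8(1/2) = 4.

4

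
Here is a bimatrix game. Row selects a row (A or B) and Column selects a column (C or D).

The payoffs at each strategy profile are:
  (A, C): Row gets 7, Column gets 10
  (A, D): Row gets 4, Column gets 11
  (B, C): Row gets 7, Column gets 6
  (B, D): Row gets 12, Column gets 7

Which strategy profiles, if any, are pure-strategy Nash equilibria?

(A, C): Column prefers D (11 > 10) — not an equilibrium.
(A, D): Row prefers B (12 > 4) — not an equilibrium.
(B, C): Column prefers D (7 > 6) — not an equilibrium.
(B, D): Row gets 12 ≥ 4 from A, and Column gets 7 ≥ 6 from C — Nash equilibrium.

(B, D)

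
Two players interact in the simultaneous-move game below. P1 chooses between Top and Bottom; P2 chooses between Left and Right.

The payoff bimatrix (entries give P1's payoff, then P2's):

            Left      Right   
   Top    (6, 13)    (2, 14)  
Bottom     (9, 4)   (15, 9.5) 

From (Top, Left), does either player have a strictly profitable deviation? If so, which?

Both

P1 at (Top, Left) earns 6; deviating to Bottom yields 9 — a strict improvement.
P2 earns 13; deviating to Right yields 14 — a strict improvement.
Both P1 and P2 have strictly profitable deviations.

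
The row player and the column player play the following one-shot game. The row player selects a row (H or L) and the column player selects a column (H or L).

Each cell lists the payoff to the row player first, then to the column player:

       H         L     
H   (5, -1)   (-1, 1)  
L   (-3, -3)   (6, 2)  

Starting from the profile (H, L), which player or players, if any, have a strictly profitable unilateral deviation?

The row player at (H, L) earns -1; deviating to L yields 6 — a strict improvement.
The column player earns 1; deviating to H yields -1 — not better.
Only the row player has a strictly profitable deviation.

The row player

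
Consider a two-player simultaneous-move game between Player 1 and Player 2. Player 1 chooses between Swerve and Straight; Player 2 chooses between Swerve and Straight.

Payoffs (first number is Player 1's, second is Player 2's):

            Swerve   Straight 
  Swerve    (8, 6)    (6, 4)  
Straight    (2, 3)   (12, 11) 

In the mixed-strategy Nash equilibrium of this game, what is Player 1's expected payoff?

First find q, the probability Player 2 plays Swerve, from Player 1's indifference between Swerve and Straight: 8q + 6(1−q) = 2q + 12(1−q), giving q = 1/2.
Since Player 1 is indifferent in equilibrium, Player 1's expected payoff equals the payoff from either row against (1/2, 1/2). Using Swerve: 8(1/2) + 6(1/2) = 7.

7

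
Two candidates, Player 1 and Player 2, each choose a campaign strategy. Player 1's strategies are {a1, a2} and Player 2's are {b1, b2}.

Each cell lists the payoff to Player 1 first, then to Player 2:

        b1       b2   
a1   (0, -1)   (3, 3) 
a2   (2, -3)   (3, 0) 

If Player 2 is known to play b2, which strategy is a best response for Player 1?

either — both a1 and a2 are best responses

Against b2, Player 1 earns 3 from a1 and 3 from a2.
So either strategy is a best response.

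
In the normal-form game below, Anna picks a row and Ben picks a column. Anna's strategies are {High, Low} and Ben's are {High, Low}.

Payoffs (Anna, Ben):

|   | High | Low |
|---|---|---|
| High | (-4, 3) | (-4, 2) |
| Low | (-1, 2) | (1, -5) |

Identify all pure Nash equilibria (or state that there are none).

(Low, High)

(High, High): Anna prefers Low (-1 > -4) — not an equilibrium.
(High, Low): Anna prefers Low (1 > -4); Ben prefers High (3 > 2) — not an equilibrium.
(Low, High): Anna gets -1 ≥ -4 from High, and Ben gets 2 ≥ -5 from Low — Nash equilibrium.
(Low, Low): Ben prefers High (2 > -5) — not an equilibrium.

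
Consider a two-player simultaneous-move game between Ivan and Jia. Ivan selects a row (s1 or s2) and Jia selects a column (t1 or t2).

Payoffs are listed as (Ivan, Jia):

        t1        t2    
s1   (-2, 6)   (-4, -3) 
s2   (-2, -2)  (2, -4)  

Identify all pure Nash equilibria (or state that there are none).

(s1, t1): Ivan gets -2 ≥ -2 from s2, and Jia gets 6 ≥ -3 from t2 — Nash equilibrium.
(s1, t2): Ivan prefers s2 (2 > -4); Jia prefers t1 (6 > -3) — not an equilibrium.
(s2, t1): Ivan gets -2 ≥ -2 from s1, and Jia gets -2 ≥ -4 from t2 — Nash equilibrium.
(s2, t2): Jia prefers t1 (-2 > -4) — not an equilibrium.

(s1, t1) and (s2, t1)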